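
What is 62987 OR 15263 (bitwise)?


0b1111011000001011 | 0b11101110011111 = 0b1111111110011111 = 65439

65439


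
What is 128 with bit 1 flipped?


128 ^ (1 << 1) = 128 ^ 2 = 130

130


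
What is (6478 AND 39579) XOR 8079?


Step 1: 6478 & 39579 = 6154
Step 2: 6154 ^ 8079 = 1925

1925


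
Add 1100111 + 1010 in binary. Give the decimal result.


1100111 + 1010 = 1110001 = 113

113


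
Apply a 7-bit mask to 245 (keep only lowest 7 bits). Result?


245 & 127 = 117

117


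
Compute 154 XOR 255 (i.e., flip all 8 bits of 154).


154 ^ 255 = 101

101


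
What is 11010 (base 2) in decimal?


11010 in decimal = 26

26


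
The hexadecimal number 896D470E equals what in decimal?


896D470E hex = 2305640206 decimal

2305640206


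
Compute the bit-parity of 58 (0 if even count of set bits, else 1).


0b111010 has 4 ones => parity 0

0


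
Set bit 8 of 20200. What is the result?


20200 | (1 << 8) = 20200 | 256 = 20456

20456


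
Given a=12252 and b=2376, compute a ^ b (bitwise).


12252 ^ 2376 = 9876

9876


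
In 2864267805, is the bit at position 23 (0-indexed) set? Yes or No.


0b10101010101110010100001000011101, bit 23 = 1. Yes

Yes


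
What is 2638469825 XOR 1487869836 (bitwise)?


0b10011101010000111101101011000001 ^ 0b1011000101011110001011110001100 = 0b11000101111011001100110101001101 = 3320630605

3320630605


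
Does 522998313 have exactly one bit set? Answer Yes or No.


0b11111001011000101001000101001. Multiple bits set => No

No


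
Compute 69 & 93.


0b1000101 & 0b1011101 = 0b1000101 = 69

69


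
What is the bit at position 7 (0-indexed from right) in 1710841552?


0b1100101111110010101111011010000, position 7 = 1

1


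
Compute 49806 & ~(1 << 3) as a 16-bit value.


49806 & ~(1 << 3) = 49798

49798


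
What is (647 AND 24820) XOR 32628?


Step 1: 647 & 24820 = 132
Step 2: 132 ^ 32628 = 32752

32752


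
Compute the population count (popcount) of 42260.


0b1010010100010100 has 6 set bits

6


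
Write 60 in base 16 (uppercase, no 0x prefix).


60 = 3C hex

3C


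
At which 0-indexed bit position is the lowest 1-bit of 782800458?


0b101110101010001001011001001010. Lowest set bit at position 1

1


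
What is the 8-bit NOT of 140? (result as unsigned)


~0b10001100 = 0b1110011 = 115 (8-bit unsigned)

115


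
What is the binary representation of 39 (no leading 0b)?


39 = 100111 in binary

100111


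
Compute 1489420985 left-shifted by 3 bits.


0b1011000110001101100001010111001 << 3 = 0b1011000110001101100001010111001000 = 11915367880

11915367880


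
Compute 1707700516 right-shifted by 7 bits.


0b1100101110010010111000100100100 >> 7 = 0b110010111001001011100010 = 13341410

13341410


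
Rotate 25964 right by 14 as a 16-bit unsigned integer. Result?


Rotate 0b110010101101100 right by 14 (16-bit) = 0b1001010110110001 = 38321

38321


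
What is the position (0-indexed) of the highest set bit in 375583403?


0b10110011000101111001010101011. Highest set bit at position 28

28


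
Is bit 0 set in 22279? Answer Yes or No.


0b101011100000111, bit 0 = 1. Yes

Yes


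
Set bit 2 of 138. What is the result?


138 | (1 << 2) = 138 | 4 = 142

142


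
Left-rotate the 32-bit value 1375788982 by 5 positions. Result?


Rotate 0b1010010000000001101111110110110 left by 5 (32-bit) = 0b1000000000110111111011011001010 = 1075574474

1075574474


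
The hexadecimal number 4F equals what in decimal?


4F hex = 79 decimal

79


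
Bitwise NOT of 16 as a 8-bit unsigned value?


~0b10000 = 0b11101111 = 239 (8-bit unsigned)

239


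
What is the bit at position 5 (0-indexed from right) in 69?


0b1000101, position 5 = 0

0


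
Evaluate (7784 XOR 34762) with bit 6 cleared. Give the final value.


Step 1: 7784 ^ 34762 = 39330
Step 2: 39330 & ~(1 << 6) = 39330

39330


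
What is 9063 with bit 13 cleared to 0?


9063 & ~(1 << 13) = 871

871


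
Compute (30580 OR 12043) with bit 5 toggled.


Step 1: 30580 | 12043 = 32639
Step 2: 32639 ^ (1 << 5) = 32639 ^ 32 = 32607

32607


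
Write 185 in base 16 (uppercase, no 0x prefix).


185 = B9 hex

B9


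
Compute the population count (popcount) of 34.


0b100010 has 2 set bits

2


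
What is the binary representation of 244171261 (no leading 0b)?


244171261 = 1110100011011100000111111101 in binary

1110100011011100000111111101


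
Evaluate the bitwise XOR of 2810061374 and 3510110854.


0b10100111011111100010001000111110 ^ 0b11010001001110000000101010000110 = 0b1110110010001100010100010111000 = 1984309432

1984309432


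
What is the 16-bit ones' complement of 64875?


64875 ^ 65535 = 660

660


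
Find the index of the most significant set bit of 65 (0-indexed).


0b1000001. Highest set bit at position 6

6


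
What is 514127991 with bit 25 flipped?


514127991 ^ (1 << 25) = 514127991 ^ 33554432 = 480573559

480573559


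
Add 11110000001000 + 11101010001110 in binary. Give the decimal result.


11110000001000 + 11101010001110 = 111011010010110 = 30358

30358


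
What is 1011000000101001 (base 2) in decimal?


1011000000101001 in decimal = 45097

45097


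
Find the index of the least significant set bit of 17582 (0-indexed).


0b100010010101110. Lowest set bit at position 1

1


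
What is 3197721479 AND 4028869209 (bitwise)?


0b10111110100110010101101110000111 & 0b11110000001000111010101001011001 = 0b10110000000000010000101000000001 = 2952858113

2952858113


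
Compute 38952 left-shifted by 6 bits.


0b1001100000101000 << 6 = 0b1001100000101000000000 = 2492928

2492928


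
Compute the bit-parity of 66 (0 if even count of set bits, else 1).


0b1000010 has 2 ones => parity 0

0


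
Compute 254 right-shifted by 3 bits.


0b11111110 >> 3 = 0b11111 = 31

31


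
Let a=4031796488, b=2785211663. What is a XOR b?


4031796488 ^ 2785211663 = 1448255495

1448255495


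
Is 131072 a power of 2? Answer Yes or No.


0b100000000000000000. Only one bit set => Yes

Yes


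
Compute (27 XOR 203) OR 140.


Step 1: 27 ^ 203 = 208
Step 2: 208 | 140 = 220

220


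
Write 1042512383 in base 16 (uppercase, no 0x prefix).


1042512383 = 3E2379FF hex

3E2379FF


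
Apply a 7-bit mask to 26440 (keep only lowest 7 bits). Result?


26440 & 127 = 72

72


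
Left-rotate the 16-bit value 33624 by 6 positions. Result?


Rotate 0b1000001101011000 left by 6 (16-bit) = 0b1101011000100000 = 54816

54816


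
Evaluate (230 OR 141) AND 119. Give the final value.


Step 1: 230 | 141 = 239
Step 2: 239 & 119 = 103

103


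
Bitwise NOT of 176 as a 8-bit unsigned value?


~0b10110000 = 0b1001111 = 79 (8-bit unsigned)

79


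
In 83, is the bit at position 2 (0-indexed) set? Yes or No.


0b1010011, bit 2 = 0. No

No


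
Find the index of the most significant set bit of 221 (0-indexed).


0b11011101. Highest set bit at position 7

7


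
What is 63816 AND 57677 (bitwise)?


0b1111100101001000 & 0b1110000101001101 = 0b1110000101001000 = 57672

57672


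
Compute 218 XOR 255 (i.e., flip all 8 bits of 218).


218 ^ 255 = 37

37


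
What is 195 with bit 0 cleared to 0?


195 & ~(1 << 0) = 194

194


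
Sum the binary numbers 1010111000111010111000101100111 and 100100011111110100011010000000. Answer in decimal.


1010111000111010111000101100111 + 100100011111110100011010000000 = 1111011100111001011011111100111 = 2073868263

2073868263


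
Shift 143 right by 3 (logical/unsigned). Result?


0b10001111 >> 3 = 0b10001 = 17

17


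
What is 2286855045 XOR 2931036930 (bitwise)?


0b10001000010011101010001110000101 ^ 0b10101110101101000001001100000010 = 0b100110111110101011000010000111 = 653963399

653963399


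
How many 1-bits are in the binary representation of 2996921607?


0b10110010101000010110010100000111 has 14 set bits

14


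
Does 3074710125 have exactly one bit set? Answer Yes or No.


0b10110111010001000101101001101101. Multiple bits set => No

No


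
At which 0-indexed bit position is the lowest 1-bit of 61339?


0b1110111110011011. Lowest set bit at position 0

0


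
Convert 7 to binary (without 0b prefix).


7 = 111 in binary

111


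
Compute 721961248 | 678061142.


0b101011000010000100000100100000 | 0b101000011010100110010001010110 = 0b101011011010100110010101110110 = 728393078

728393078


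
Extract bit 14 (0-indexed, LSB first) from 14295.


0b11011111010111, position 14 = 0

0


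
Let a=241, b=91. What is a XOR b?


241 ^ 91 = 170

170


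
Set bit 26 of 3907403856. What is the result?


3907403856 | (1 << 26) = 3907403856 | 67108864 = 3974512720

3974512720


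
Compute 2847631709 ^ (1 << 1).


2847631709 ^ (1 << 1) = 2847631709 ^ 2 = 2847631711

2847631711


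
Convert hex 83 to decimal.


83 hex = 131 decimal

131


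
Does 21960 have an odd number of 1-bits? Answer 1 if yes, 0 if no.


0b101010111001000 has 7 ones => parity 1

1


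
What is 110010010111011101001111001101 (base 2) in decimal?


110010010111011101001111001101 in decimal = 845009869

845009869


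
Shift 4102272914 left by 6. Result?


0b11110100100000111011011110010010 << 6 = 0b11110100100000111011011110010010000000 = 262545466496

262545466496


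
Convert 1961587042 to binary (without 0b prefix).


1961587042 = 1110100111010110111000101100010 in binary

1110100111010110111000101100010


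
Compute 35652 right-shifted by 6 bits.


0b1000101101000100 >> 6 = 0b1000101101 = 557

557


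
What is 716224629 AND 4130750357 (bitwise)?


0b101010101100001011100001110101 & 0b11110110001101100011111110010101 = 0b100010001100000011100000010101 = 573585429

573585429


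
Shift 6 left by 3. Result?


0b110 << 3 = 0b110000 = 48

48


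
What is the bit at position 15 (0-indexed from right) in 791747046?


0b101111001100010001100111100110, position 15 = 0

0


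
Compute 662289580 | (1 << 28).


662289580 | (1 << 28) = 662289580 | 268435456 = 930725036

930725036


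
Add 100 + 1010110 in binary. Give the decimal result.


100 + 1010110 = 1011010 = 90

90


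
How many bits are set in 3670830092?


0b11011010110011000110110000001100 has 15 set bits

15


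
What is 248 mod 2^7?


248 & 127 = 120

120


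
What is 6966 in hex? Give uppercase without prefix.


6966 = 1B36 hex

1B36


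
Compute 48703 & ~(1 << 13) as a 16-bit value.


48703 & ~(1 << 13) = 40511

40511


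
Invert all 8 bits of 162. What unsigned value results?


162 ^ 255 = 93

93


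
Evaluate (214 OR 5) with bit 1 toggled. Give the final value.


Step 1: 214 | 5 = 215
Step 2: 215 ^ (1 << 1) = 215 ^ 2 = 213

213


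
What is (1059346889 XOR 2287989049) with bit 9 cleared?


Step 1: 1059346889 ^ 2287989049 = 3078334704
Step 2: 3078334704 & ~(1 << 9) = 3078334704

3078334704


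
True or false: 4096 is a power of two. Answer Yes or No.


0b1000000000000. Only one bit set => Yes

Yes


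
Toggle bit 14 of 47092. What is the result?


47092 ^ (1 << 14) = 47092 ^ 16384 = 63476

63476


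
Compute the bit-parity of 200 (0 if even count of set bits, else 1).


0b11001000 has 3 ones => parity 1

1


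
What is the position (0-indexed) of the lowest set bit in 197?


0b11000101. Lowest set bit at position 0

0


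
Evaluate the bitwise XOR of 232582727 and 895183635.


0b1101110111001110111001000111 ^ 0b110101010110110110101100010011 = 0b111000100001111000010101010100 = 948405588

948405588


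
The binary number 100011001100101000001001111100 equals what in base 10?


100011001100101000001001111100 in decimal = 590512764

590512764


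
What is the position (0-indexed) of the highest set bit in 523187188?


0b11111001011110011001111110100. Highest set bit at position 28

28


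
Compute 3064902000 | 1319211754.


0b10110110101011101011000101110000 | 0b1001110101000011001001011101010 = 0b11111110101011111011001111111010 = 4272927738

4272927738


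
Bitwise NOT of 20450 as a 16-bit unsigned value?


~0b100111111100010 = 0b1011000000011101 = 45085 (16-bit unsigned)

45085


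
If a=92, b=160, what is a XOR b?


92 ^ 160 = 252

252


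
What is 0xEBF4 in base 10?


EBF4 hex = 60404 decimal

60404


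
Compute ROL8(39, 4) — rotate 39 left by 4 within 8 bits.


Rotate 0b100111 left by 4 (8-bit) = 0b1110010 = 114

114


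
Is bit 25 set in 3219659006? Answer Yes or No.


0b10111111111010000001100011111110, bit 25 = 1. Yes

Yes


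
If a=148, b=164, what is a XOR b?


148 ^ 164 = 48

48


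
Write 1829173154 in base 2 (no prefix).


1829173154 = 1101101000001101111011110100010 in binary

1101101000001101111011110100010


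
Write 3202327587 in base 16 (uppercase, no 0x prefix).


3202327587 = BEDFA423 hex

BEDFA423


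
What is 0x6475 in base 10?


6475 hex = 25717 decimal

25717


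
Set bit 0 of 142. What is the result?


142 | (1 << 0) = 142 | 1 = 143

143


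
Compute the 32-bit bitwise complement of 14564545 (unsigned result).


~0b110111100011110011000001 = 0b11111111001000011100001100111110 = 4280402750 (32-bit unsigned)

4280402750


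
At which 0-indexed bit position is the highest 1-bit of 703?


0b1010111111. Highest set bit at position 9

9


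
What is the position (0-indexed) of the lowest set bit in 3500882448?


0b11010000101010110011101000010000. Lowest set bit at position 4

4


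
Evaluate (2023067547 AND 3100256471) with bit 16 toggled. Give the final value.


Step 1: 2023067547 & 3100256471 = 947914899
Step 2: 947914899 ^ (1 << 16) = 947914899 ^ 65536 = 947980435

947980435


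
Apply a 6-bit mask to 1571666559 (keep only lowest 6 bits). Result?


1571666559 & 63 = 63

63


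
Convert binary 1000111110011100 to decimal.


1000111110011100 in decimal = 36764

36764


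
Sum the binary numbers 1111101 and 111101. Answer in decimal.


1111101 + 111101 = 10111010 = 186

186


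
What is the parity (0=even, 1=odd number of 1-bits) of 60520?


0b1110110001101000 has 8 ones => parity 0

0


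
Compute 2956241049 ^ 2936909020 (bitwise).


0b10110000001101001010100010011001 ^ 0b10101111000011011010110011011100 = 0b11111001110010000010001000101 = 523830341

523830341


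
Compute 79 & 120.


0b1001111 & 0b1111000 = 0b1001000 = 72

72


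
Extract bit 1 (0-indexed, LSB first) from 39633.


0b1001101011010001, position 1 = 0

0


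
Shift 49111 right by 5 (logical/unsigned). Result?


0b1011111111010111 >> 5 = 0b10111111110 = 1534

1534


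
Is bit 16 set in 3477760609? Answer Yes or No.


0b11001111010010100110101001100001, bit 16 = 0. No

No


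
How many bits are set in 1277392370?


0b1001100001000110111010111110010 has 16 set bits

16


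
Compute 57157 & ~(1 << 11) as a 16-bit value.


57157 & ~(1 << 11) = 55109

55109


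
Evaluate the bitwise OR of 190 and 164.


0b10111110 | 0b10100100 = 0b10111110 = 190

190


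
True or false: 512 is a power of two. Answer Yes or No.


0b1000000000. Only one bit set => Yes

Yes


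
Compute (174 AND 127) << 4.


Step 1: 174 & 127 = 46
Step 2: 46 << 4 = 736

736


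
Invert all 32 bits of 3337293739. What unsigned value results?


3337293739 ^ 4294967295 = 957673556

957673556


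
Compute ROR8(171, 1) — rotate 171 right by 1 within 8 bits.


Rotate 0b10101011 right by 1 (8-bit) = 0b11010101 = 213

213


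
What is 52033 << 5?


0b1100101101000001 << 5 = 0b110010110100000100000 = 1665056

1665056


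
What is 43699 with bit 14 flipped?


43699 ^ (1 << 14) = 43699 ^ 16384 = 60083

60083


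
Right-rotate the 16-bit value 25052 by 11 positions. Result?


Rotate 0b110000111011100 right by 11 (16-bit) = 0b11101110001100 = 15244

15244


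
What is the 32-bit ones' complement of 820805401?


820805401 ^ 4294967295 = 3474161894

3474161894


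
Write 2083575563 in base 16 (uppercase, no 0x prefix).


2083575563 = 7C30D70B hex

7C30D70B


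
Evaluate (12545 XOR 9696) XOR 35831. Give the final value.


Step 1: 12545 ^ 9696 = 5345
Step 2: 5345 ^ 35831 = 40726

40726


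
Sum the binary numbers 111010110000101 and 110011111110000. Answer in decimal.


111010110000101 + 110011111110000 = 1101110101110101 = 56693

56693


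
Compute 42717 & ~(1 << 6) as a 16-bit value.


42717 & ~(1 << 6) = 42653

42653


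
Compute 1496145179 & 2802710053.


0b1011001001011010101110100011011 & 0b10100111000011011111011000100101 = 0b1000011010101010000000001 = 17650689

17650689


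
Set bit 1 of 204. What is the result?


204 | (1 << 1) = 204 | 2 = 206

206


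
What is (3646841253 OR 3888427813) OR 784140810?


Step 1: 3646841253 | 3888427813 = 4292801445
Step 2: 4292801445 | 784140810 = 4294966191

4294966191


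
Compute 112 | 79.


0b1110000 | 0b1001111 = 0b1111111 = 127

127


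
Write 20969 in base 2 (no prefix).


20969 = 101000111101001 in binary

101000111101001


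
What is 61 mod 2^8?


61 & 255 = 61

61


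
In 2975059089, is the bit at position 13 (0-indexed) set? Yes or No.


0b10110001010100111100110010010001, bit 13 = 0. No

No


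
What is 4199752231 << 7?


0b11111010010100110010001000100111 << 7 = 0b111110100101001100100010001001110000000 = 537568285568

537568285568


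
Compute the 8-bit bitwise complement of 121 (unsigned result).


~0b1111001 = 0b10000110 = 134 (8-bit unsigned)

134


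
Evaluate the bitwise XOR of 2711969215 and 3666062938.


0b10100001101001010101110110111111 ^ 0b11011010100000111010111001011010 = 0b1111011001001101111001111100101 = 2066150373

2066150373


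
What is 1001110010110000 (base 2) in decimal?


1001110010110000 in decimal = 40112

40112


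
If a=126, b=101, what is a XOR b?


126 ^ 101 = 27

27


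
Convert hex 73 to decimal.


73 hex = 115 decimal

115


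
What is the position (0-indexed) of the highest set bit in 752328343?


0b101100110101111001111010010111. Highest set bit at position 29

29


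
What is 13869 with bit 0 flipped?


13869 ^ (1 << 0) = 13869 ^ 1 = 13868

13868


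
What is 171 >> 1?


0b10101011 >> 1 = 0b1010101 = 85

85


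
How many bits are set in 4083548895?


0b11110011011001100000001011011111 has 18 set bits

18


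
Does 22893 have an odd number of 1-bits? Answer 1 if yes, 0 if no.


0b101100101101101 has 9 ones => parity 1

1


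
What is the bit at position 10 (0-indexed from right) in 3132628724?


0b10111010101110000001111011110100, position 10 = 1

1


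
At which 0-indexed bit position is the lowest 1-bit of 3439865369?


0b11001101000010000010111000011001. Lowest set bit at position 0

0


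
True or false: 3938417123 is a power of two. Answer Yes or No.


0b11101010101111110111100111100011. Multiple bits set => No

No


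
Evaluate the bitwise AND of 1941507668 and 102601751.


0b1110011101110010000111001010100 & 0b110000111011001010000010111 = 0b10000110010000010000010100 = 35193876

35193876


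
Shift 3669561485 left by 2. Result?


0b11011010101110010001000010001101 << 2 = 0b1101101010111001000100001000110100 = 14678245940

14678245940


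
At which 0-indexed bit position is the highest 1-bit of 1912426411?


0b1110001111111010100111110101011. Highest set bit at position 30

30


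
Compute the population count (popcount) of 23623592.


0b1011010000111011110101000 has 13 set bits

13


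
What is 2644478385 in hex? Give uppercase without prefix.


2644478385 = 9D9F89B1 hex

9D9F89B1


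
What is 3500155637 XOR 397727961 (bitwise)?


0b11010000101000000010001011110101 ^ 0b10111101101001101100011011001 = 0b11000111000101001111101000101100 = 3340040748

3340040748


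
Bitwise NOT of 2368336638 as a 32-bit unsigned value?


~0b10001101001010011111001011111110 = 0b1110010110101100000110100000001 = 1926630657 (32-bit unsigned)

1926630657


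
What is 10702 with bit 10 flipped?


10702 ^ (1 << 10) = 10702 ^ 1024 = 11726

11726


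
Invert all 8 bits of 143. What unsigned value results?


143 ^ 255 = 112

112


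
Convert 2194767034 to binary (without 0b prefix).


2194767034 = 10000010110100010111110010111010 in binary

10000010110100010111110010111010


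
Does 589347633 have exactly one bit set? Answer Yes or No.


0b100011001000001011101100110001. Multiple bits set => No

No


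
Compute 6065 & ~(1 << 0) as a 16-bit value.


6065 & ~(1 << 0) = 6064

6064


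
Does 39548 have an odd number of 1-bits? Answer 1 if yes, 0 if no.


0b1001101001111100 has 9 ones => parity 1

1


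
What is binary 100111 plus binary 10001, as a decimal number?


100111 + 10001 = 111000 = 56

56


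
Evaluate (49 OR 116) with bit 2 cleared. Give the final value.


Step 1: 49 | 116 = 117
Step 2: 117 & ~(1 << 2) = 113

113


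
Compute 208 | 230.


0b11010000 | 0b11100110 = 0b11110110 = 246

246


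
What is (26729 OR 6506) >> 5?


Step 1: 26729 | 6506 = 31083
Step 2: 31083 >> 5 = 971

971


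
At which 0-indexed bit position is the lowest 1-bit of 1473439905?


0b1010111110100101110100010100001. Lowest set bit at position 0

0


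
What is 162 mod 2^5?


162 & 31 = 2

2


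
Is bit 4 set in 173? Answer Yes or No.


0b10101101, bit 4 = 0. No

No


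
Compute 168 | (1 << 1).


168 | (1 << 1) = 168 | 2 = 170

170


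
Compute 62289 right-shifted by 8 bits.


0b1111001101010001 >> 8 = 0b11110011 = 243

243


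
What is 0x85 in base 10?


85 hex = 133 decimal

133


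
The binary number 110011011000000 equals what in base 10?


110011011000000 in decimal = 26304

26304


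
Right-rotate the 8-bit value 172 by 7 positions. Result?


Rotate 0b10101100 right by 7 (8-bit) = 0b1011001 = 89

89


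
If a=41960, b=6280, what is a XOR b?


41960 ^ 6280 = 47968

47968


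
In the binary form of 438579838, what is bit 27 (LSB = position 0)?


0b11010001001000011001001111110, position 27 = 1

1


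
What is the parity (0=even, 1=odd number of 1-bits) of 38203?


0b1001010100111011 has 9 ones => parity 1

1


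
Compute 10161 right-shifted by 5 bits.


0b10011110110001 >> 5 = 0b100111101 = 317

317


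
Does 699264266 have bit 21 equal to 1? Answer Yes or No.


0b101001101011011110110100001010, bit 21 = 1. Yes

Yes


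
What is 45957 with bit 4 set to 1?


45957 | (1 << 4) = 45957 | 16 = 45973

45973


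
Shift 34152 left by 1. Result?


0b1000010101101000 << 1 = 0b10000101011010000 = 68304

68304


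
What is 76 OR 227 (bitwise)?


0b1001100 | 0b11100011 = 0b11101111 = 239

239


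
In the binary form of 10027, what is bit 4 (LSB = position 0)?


0b10011100101011, position 4 = 0

0


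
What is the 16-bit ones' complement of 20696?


20696 ^ 65535 = 44839

44839


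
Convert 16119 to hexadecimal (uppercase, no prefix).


16119 = 3EF7 hex

3EF7


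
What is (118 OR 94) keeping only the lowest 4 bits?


Step 1: 118 | 94 = 126
Step 2: 126 & 15 = 14

14


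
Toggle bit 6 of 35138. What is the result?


35138 ^ (1 << 6) = 35138 ^ 64 = 35074

35074


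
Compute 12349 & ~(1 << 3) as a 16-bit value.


12349 & ~(1 << 3) = 12341

12341


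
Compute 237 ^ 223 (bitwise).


0b11101101 ^ 0b11011111 = 0b110010 = 50

50


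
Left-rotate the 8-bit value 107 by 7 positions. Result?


Rotate 0b1101011 left by 7 (8-bit) = 0b10110101 = 181

181


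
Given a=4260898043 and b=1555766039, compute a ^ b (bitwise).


4260898043 ^ 1555766039 = 2705539052

2705539052


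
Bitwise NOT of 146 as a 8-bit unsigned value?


~0b10010010 = 0b1101101 = 109 (8-bit unsigned)

109


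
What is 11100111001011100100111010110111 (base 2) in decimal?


11100111001011100100111010110111 in decimal = 3878571703

3878571703


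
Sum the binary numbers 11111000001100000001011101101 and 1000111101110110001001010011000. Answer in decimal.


11111000001100000001011101101 + 1000111101110110001001010011000 = 1100110110000010001010110000101 = 1723929989

1723929989


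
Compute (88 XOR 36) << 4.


Step 1: 88 ^ 36 = 124
Step 2: 124 << 4 = 1984

1984


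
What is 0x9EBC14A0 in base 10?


9EBC14A0 hex = 2663126176 decimal

2663126176


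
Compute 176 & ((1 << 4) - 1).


176 & 15 = 0

0


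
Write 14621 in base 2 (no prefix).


14621 = 11100100011101 in binary

11100100011101


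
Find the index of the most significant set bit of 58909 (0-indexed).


0b1110011000011101. Highest set bit at position 15

15


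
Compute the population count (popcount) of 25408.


0b110001101000000 has 5 set bits

5


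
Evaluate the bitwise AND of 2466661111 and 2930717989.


0b10010011000001100100001011110111 & 0b10101110101011110011010100100101 = 0b10000010000001100000000000100101 = 2181431333

2181431333


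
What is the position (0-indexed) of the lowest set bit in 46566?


0b1011010111100110. Lowest set bit at position 1

1


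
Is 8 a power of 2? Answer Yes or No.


0b1000. Only one bit set => Yes

Yes


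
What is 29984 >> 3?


0b111010100100000 >> 3 = 0b111010100100 = 3748

3748


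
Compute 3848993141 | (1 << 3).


3848993141 | (1 << 3) = 3848993141 | 8 = 3848993149

3848993149


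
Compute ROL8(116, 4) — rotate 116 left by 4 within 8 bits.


Rotate 0b1110100 left by 4 (8-bit) = 0b1000111 = 71

71


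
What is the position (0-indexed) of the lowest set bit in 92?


0b1011100. Lowest set bit at position 2

2


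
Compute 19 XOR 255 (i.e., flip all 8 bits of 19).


19 ^ 255 = 236

236


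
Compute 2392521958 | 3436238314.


0b10001110100110101111110011100110 | 0b11001100110100001101010111101010 = 0b11001110110110101111110111101110 = 3470458350

3470458350


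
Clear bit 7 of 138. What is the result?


138 & ~(1 << 7) = 10

10


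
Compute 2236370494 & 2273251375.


0b10000101010011000100111000111110 & 0b10000111011111110001000000101111 = 0b10000101010011000000000000101110 = 2236350510

2236350510


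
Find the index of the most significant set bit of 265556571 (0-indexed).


0b1111110101000001001001011011. Highest set bit at position 27

27


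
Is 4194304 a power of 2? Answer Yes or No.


0b10000000000000000000000. Only one bit set => Yes

Yes


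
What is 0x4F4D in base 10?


4F4D hex = 20301 decimal

20301


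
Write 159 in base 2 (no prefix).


159 = 10011111 in binary

10011111


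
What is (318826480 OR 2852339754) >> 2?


Step 1: 318826480 | 2852339754 = 3137595386
Step 2: 3137595386 >> 2 = 784398846

784398846


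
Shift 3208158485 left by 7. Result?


0b10111111001110001001110100010101 << 7 = 0b101111110011100010011101000101010000000 = 410644286080

410644286080


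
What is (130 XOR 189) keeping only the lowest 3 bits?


Step 1: 130 ^ 189 = 63
Step 2: 63 & 7 = 7

7


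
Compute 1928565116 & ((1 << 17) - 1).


1928565116 & 131071 = 102780

102780


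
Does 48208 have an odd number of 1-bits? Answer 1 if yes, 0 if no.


0b1011110001010000 has 7 ones => parity 1

1


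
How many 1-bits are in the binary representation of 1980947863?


0b1110110000100101101110110010111 has 18 set bits

18


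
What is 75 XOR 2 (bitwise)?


0b1001011 ^ 0b10 = 0b1001001 = 73

73


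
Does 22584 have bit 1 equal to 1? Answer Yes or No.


0b101100000111000, bit 1 = 0. No

No


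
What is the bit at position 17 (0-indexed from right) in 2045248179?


0b1111001111010000000001010110011, position 17 = 0

0


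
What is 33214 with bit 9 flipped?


33214 ^ (1 << 9) = 33214 ^ 512 = 33726

33726


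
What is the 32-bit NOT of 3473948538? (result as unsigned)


~0b11001111000100000011111101111010 = 0b110000111011111100000010000101 = 821018757 (32-bit unsigned)

821018757


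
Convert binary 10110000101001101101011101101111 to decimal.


10110000101001101101011101101111 in decimal = 2963724143

2963724143


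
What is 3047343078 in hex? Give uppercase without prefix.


3047343078 = B5A2C3E6 hex

B5A2C3E6


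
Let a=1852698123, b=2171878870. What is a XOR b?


1852698123 ^ 2171878870 = 4011447261

4011447261


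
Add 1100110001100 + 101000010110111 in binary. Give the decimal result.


1100110001100 + 101000010110111 = 110101001000011 = 27203

27203


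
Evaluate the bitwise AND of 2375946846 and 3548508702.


0b10001101100111100001001001011110 & 0b11010011100000011111001000011110 = 0b10000001100000000001001000011110 = 2172654110

2172654110


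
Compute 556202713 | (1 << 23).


556202713 | (1 << 23) = 556202713 | 8388608 = 564591321

564591321


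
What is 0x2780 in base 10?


2780 hex = 10112 decimal

10112


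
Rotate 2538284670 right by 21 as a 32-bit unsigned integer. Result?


Rotate 0b10010111010010110010011001111110 right by 21 (32-bit) = 0b1011001001100111111010010111010 = 1496577210

1496577210


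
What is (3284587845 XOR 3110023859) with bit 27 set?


Step 1: 3284587845 ^ 3110023859 = 2056906742
Step 2: 2056906742 | (1 << 27) = 2056906742 | 134217728 = 2056906742

2056906742


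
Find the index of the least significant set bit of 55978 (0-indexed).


0b1101101010101010. Lowest set bit at position 1

1


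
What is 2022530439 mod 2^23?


2022530439 & 8388607 = 875911

875911


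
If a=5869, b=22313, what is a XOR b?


5869 ^ 22313 = 16836

16836


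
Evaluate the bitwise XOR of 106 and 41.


0b1101010 ^ 0b101001 = 0b1000011 = 67

67


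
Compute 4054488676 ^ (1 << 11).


4054488676 ^ (1 << 11) = 4054488676 ^ 2048 = 4054490724

4054490724


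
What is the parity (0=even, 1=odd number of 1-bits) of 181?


0b10110101 has 5 ones => parity 1

1


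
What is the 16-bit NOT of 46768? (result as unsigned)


~0b1011011010110000 = 0b100100101001111 = 18767 (16-bit unsigned)

18767


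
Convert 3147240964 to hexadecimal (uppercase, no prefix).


3147240964 = BB971604 hex

BB971604


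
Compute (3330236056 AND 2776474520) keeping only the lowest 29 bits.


Step 1: 3330236056 & 2776474520 = 2222785176
Step 2: 2222785176 & 536870911 = 75301528

75301528


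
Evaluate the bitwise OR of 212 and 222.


0b11010100 | 0b11011110 = 0b11011110 = 222

222


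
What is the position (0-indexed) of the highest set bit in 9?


0b1001. Highest set bit at position 3

3


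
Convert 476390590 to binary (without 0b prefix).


476390590 = 11100011001010010010010111110 in binary

11100011001010010010010111110


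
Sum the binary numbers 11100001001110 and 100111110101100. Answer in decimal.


11100001001110 + 100111110101100 = 1000011111111010 = 34810

34810


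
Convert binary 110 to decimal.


110 in decimal = 6

6


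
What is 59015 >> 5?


0b1110011010000111 >> 5 = 0b11100110100 = 1844

1844


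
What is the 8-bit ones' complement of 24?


24 ^ 255 = 231

231


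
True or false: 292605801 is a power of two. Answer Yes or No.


0b10001011100001100111101101001. Multiple bits set => No

No


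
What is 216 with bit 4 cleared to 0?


216 & ~(1 << 4) = 200

200


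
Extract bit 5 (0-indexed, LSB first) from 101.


0b1100101, position 5 = 1

1


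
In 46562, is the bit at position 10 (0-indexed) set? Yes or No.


0b1011010111100010, bit 10 = 1. Yes

Yes


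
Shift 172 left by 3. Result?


0b10101100 << 3 = 0b10101100000 = 1376

1376


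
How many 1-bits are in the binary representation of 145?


0b10010001 has 3 set bits

3


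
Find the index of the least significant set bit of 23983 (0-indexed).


0b101110110101111. Lowest set bit at position 0

0


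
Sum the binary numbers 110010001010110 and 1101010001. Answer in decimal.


110010001010110 + 1101010001 = 110011110100111 = 26535

26535


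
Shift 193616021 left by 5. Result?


0b1011100010100101100010010101 << 5 = 0b101110001010010110001001010100000 = 6195712672

6195712672


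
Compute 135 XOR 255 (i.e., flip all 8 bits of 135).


135 ^ 255 = 120

120


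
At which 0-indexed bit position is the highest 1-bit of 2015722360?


0b1111000001001010111101101111000. Highest set bit at position 30

30


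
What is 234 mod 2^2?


234 & 3 = 2

2


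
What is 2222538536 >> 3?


0b10000100011110010011111100101000 >> 3 = 0b10000100011110010011111100101 = 277817317

277817317


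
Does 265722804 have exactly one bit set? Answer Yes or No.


0b1111110101101001101110110100. Multiple bits set => No

No


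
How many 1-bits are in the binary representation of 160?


0b10100000 has 2 set bits

2


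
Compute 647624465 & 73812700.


0b100110100110011111011100010001 & 0b100011001100100101011011100 = 0b100000000000100001000010000 = 67125776

67125776


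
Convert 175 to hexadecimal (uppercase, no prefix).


175 = AF hex

AF


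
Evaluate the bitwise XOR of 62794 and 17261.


0b1111010101001010 ^ 0b100001101101101 = 0b1011011000100111 = 46631

46631


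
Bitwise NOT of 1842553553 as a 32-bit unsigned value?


~0b1101101110100110010001011010001 = 0b10010010001011001101110100101110 = 2452413742 (32-bit unsigned)

2452413742


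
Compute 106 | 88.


0b1101010 | 0b1011000 = 0b1111010 = 122

122


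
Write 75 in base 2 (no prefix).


75 = 1001011 in binary

1001011


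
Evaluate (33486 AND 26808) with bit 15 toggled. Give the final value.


Step 1: 33486 & 26808 = 136
Step 2: 136 ^ (1 << 15) = 136 ^ 32768 = 32904

32904


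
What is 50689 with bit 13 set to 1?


50689 | (1 << 13) = 50689 | 8192 = 58881

58881


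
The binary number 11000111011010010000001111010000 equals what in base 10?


11000111011010010000001111010000 in decimal = 3345548240

3345548240


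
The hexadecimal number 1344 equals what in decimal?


1344 hex = 4932 decimal

4932


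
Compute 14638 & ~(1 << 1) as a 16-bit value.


14638 & ~(1 << 1) = 14636

14636


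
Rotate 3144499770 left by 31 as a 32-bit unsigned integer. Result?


Rotate 0b10111011011011010100001000111010 left by 31 (32-bit) = 0b1011101101101101010000100011101 = 1572249885

1572249885


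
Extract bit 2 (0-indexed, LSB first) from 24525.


0b101111111001101, position 2 = 1

1


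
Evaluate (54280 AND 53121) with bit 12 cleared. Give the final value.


Step 1: 54280 & 53121 = 50176
Step 2: 50176 & ~(1 << 12) = 50176

50176


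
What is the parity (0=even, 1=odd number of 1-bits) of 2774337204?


0b10100101010111010000011010110100 has 15 ones => parity 1

1


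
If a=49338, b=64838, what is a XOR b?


49338 ^ 64838 = 15868

15868


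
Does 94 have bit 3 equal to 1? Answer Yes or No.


0b1011110, bit 3 = 1. Yes

Yes


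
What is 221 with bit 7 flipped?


221 ^ (1 << 7) = 221 ^ 128 = 93

93


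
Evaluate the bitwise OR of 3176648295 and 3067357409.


0b10111101010101111100111001100111 | 0b10110110110101000010100011100001 = 0b10111111110101111110111011100111 = 3218599655

3218599655


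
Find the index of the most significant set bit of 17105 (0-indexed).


0b100001011010001. Highest set bit at position 14

14


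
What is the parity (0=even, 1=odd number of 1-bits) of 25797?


0b110010011000101 has 7 ones => parity 1

1


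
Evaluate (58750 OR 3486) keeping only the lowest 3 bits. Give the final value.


Step 1: 58750 | 3486 = 60926
Step 2: 60926 & 7 = 6

6


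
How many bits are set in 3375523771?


0b11001001001100100110011110111011 has 18 set bits

18


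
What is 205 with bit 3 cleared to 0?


205 & ~(1 << 3) = 197

197


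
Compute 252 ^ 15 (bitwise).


0b11111100 ^ 0b1111 = 0b11110011 = 243

243


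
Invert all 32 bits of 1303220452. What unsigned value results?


1303220452 ^ 4294967295 = 2991746843

2991746843


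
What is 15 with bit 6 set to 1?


15 | (1 << 6) = 15 | 64 = 79

79


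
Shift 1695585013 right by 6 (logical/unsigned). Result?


0b1100101000100001001001011110101 >> 6 = 0b1100101000100001001001011 = 26493515

26493515


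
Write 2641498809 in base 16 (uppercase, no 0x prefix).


2641498809 = 9D7212B9 hex

9D7212B9


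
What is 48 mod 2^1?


48 & 1 = 0

0


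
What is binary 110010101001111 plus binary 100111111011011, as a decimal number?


110010101001111 + 100111111011011 = 1011010100101010 = 46378

46378


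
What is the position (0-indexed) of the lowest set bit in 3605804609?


0b11010110111011000011011001000001. Lowest set bit at position 0

0


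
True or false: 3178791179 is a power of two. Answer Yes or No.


0b10111101011110001000000100001011. Multiple bits set => No

No


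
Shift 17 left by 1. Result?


0b10001 << 1 = 0b100010 = 34

34


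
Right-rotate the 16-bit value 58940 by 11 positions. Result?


Rotate 0b1110011000111100 right by 11 (16-bit) = 0b1100011110011100 = 51100

51100


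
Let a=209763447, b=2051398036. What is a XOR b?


209763447 ^ 2051398036 = 1992648163

1992648163


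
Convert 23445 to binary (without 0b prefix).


23445 = 101101110010101 in binary

101101110010101


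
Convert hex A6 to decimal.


A6 hex = 166 decimal

166


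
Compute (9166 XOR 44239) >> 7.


Step 1: 9166 ^ 44239 = 36609
Step 2: 36609 >> 7 = 286

286


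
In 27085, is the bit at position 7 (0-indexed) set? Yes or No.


0b110100111001101, bit 7 = 1. Yes

Yes


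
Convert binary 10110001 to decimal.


10110001 in decimal = 177

177


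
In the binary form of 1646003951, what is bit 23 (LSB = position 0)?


0b1100010000111000000011011101111, position 23 = 0

0


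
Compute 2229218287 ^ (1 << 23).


2229218287 ^ (1 << 23) = 2229218287 ^ 8388608 = 2220829679

2220829679


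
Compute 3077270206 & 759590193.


0b10110111011010110110101010111110 & 0b101101010001100110110100110001 = 0b100101010000100110100000110000 = 625109040

625109040


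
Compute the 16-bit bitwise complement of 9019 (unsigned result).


~0b10001100111011 = 0b1101110011000100 = 56516 (16-bit unsigned)

56516


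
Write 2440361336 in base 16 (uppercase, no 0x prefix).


2440361336 = 9174F578 hex

9174F578


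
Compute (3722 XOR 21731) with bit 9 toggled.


Step 1: 3722 ^ 21731 = 23145
Step 2: 23145 ^ (1 << 9) = 23145 ^ 512 = 22633

22633


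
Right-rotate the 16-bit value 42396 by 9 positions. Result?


Rotate 0b1010010110011100 right by 9 (16-bit) = 0b1100111001010010 = 52818

52818


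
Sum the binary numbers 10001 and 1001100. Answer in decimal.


10001 + 1001100 = 1011101 = 93

93


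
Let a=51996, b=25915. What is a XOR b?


51996 ^ 25915 = 44583

44583
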